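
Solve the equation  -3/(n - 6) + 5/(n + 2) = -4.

Multiply both sides by (n - 6)(n + 2):
-3(n + 2) + 5(n - 6) = -4(n - 6)(n + 2).
Expand and collect terms: -4n^2 + 14n + 84 = 0.
By the quadratic formula, n = (-14 +/- sqrt(1540)) / -8, so n ~= -3.1554 or n ~= 6.6554.
Neither value makes a denominator zero (n != 6, n != -2), so both are valid.

n = -3.1554 or n = 6.6554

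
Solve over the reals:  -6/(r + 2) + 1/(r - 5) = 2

Multiply both sides by (r + 2)(r - 5):
-6(r - 5) + (r + 2) = 2(r + 2)(r - 5).
Expand and collect terms: 2r² - r - 52 = 0.
By the quadratic formula, r = (1 ± √417) / 4, so r ≈ 5.3551 or r ≈ -4.8551.
Neither value makes a denominator zero (r ≠ -2, r ≠ 5), so both are valid.

r = -4.8551 or r = 5.3551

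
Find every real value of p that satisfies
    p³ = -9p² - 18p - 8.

Rearrange: p³ + 9p² + 18p + 8 = 0.
Possible rational roots are divisors of 8. Testing p = -2 gives 0, so (p + 2) is a factor.
Divide: p³ + 9p² + 18p + 8 = (p + 2)(p² + 7p + 4).
Apply the quadratic formula to p² + 7p + 4 = 0: p = (-7 ± √33)/2, i.e. p ≈ -0.6277 or p ≈ -6.3723.

p = -6.3723 or p = -2 or p = -0.6277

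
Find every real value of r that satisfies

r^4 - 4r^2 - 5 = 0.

Let u = r^2. The equation becomes u^2 - 4u - 5 = 0.
Factor: (u + 1)(u - 5) = 0, so u = -1 or u = 5.
r^2 = -1 < 0 has no real solution.
r^2 = 5 gives r = +/-sqrt(5) ~= +/-2.2361.

r = -2.2361 or r = 2.2361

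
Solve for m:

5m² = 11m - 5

Rearrange to standard form: 5m² - 11m + 5 = 0.
Discriminant: (-11)² − 4·5·5 = 21.
Quadratic formula: m = (11 ± √21) / 10.
So m = √(21)/10 + 11/10 ≈ 1.5583 or m = 11/10 - √(21)/10 ≈ 0.6417.

m = 0.6417 or m = 1.5583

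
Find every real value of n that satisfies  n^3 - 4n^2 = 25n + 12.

Rearrange: n^3 - 4n^2 - 25n - 12 = 0.
Possible rational roots are divisors of -12. Testing n = -3 gives 0, so (n + 3) is a factor.
Divide: n^3 - 4n^2 - 25n - 12 = (n + 3)(n^2 - 7n - 4).
Apply the quadratic formula to n^2 - 7n - 4 = 0: n = (7 +/- sqrt(65))/2, i.e. n ~= 7.5311 or n ~= -0.5311.

n = -3 or n = -0.5311 or n = 7.5311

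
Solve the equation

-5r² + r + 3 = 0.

Discriminant: (1)² − 4·(-5)·3 = 61.
Quadratic formula: r = (-1 ± √61) / (-10).
So r = 1/10 - √(61)/10 ≈ -0.681 or r = 1/10 + √(61)/10 ≈ 0.881.

r = -0.681 or r = 0.881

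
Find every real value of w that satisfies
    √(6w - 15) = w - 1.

w = 4

Square both sides: 6w - 15 = (w - 1)².
Expand and rearrange: w² - 8w + 16 = 0.
This gives the repeated root w = 4.
Check in the original equation:
  w = 4: √(9) = 3, while w - 1 = 3 — valid.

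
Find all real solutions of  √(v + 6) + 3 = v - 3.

Isolate the radical: √(v + 6) = v - 6.
Square both sides: v + 6 = (v - 6)².
Expand and rearrange: v² - 13v + 30 = 0.
Solving gives v = 10 or v = 3.
Check each candidate in the original equation:
  v = 10: √(16) = 4, while v - 6 = 4 — valid.
  v = 3: √(9) = 3, while v - 6 = -3 — extraneous.

v = 10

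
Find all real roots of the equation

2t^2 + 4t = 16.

t = -4 or t = 2

Bring every term to one side: 2t^2 + 4t - 16 = 0.
Factor: 2(t + 4)(t - 2) = 0.
So t = -4 or t = 2.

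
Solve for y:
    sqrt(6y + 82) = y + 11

y = -3

Square both sides: 6y + 82 = (y + 11)^2.
Expand and rearrange: y^2 + 16y + 39 = 0.
Solving gives y = -3 or y = -13.
Check each candidate in the original equation:
  y = -3: sqrt(64) = 8, while y + 11 = 8 — valid.
  y = -13: sqrt(4) = 2, while y + 11 = -2 — extraneous.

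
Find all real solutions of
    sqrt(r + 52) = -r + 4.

r = -3

Square both sides: r + 52 = (-r + 4)^2.
Expand and rearrange: r^2 - 9r - 36 = 0.
Solving gives r = 12 or r = -3.
Check each candidate in the original equation:
  r = 12: sqrt(64) = 8, while -r + 4 = -8 — extraneous.
  r = -3: sqrt(49) = 7, while -r + 4 = 7 — valid.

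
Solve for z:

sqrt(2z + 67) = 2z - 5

z = 7

Square both sides: 2z + 67 = (2z - 5)^2.
Expand and rearrange: 4z^2 - 22z - 42 = 0.
Solving gives z = 7 or z = -1.5.
Check each candidate in the original equation:
  z = 7: sqrt(81) = 9, while 2z - 5 = 9 — valid.
  z = -1.5: sqrt(64) = 8, while 2z - 5 = -8 — extraneous.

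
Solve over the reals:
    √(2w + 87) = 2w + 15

Square both sides: 2w + 87 = (2w + 15)².
Expand and rearrange: 4w² + 58w + 138 = 0.
Solving gives w = -3 or w = -11.5.
Check each candidate in the original equation:
  w = -3: √(81) = 9, while 2w + 15 = 9 — valid.
  w = -11.5: √(64) = 8, while 2w + 15 = -8 — extraneous.

w = -3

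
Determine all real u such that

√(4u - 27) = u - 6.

Square both sides: 4u - 27 = (u - 6)².
Expand and rearrange: u² - 16u + 63 = 0.
Solving gives u = 9 or u = 7.
Check each candidate in the original equation:
  u = 9: √(9) = 3, while u - 6 = 3 — valid.
  u = 7: √(1) = 1, while u - 6 = 1 — valid.

u = 7 or u = 9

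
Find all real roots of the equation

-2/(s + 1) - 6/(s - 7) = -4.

s = -0.5826 or s = 8.5826

Multiply both sides by (s + 1)(s - 7):
-2(s - 7) - 6(s + 1) = -4(s + 1)(s - 7).
Expand and collect terms: -4s^2 + 32s + 20 = 0.
By the quadratic formula, s = (-32 +/- sqrt(1344)) / -8, so s ~= -0.5826 or s ~= 8.5826.
Neither value makes a denominator zero (s != -1, s != 7), so both are valid.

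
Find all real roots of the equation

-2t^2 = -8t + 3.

t = 0.4189 or t = 3.5811

Rearrange to standard form: -2t^2 + 8t - 3 = 0.
Discriminant: (8)^2 - 4*(-2)*(-3) = 40.
Quadratic formula: t = (-8 +/- sqrt(40)) / (-4).
So t = 2 - sqrt(10)/2 ~= 0.4189 or t = sqrt(10)/2 + 2 ~= 3.5811.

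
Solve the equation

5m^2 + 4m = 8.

m = -1.7266 or m = 0.9266

Rearrange to standard form: 5m^2 + 4m - 8 = 0.
Discriminant: (4)^2 - 4*5*(-8) = 176.
Quadratic formula: m = (-4 +/- sqrt(176)) / 10.
So m = -2/5 + 2*sqrt(11)/5 ~= 0.9266 or m = -2*sqrt(11)/5 - 2/5 ~= -1.7266.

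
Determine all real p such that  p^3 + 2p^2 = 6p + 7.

Rearrange: p^3 + 2p^2 - 6p - 7 = 0.
Possible rational roots are divisors of -7. Testing p = -1 gives 0, so (p + 1) is a factor.
Divide: p^3 + 2p^2 - 6p - 7 = (p + 1)(p^2 + p - 7).
Apply the quadratic formula to p^2 + p - 7 = 0: p = (-1 +/- sqrt(29))/2, i.e. p ~= 2.1926 or p ~= -3.1926.

p = -3.1926 or p = -1 or p = 2.1926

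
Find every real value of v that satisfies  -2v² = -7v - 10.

Rearrange to standard form: -2v² + 7v + 10 = 0.
Discriminant: (7)² − 4·(-2)·10 = 129.
Quadratic formula: v = (-7 ± √129) / (-4).
So v = 7/4 - √(129)/4 ≈ -1.0895 or v = 7/4 + √(129)/4 ≈ 4.5895.

v = -1.0895 or v = 4.5895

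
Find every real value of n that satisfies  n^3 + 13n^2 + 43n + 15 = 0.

n = -7.6056 or n = -5 or n = -0.3944

Possible rational roots are divisors of 15. Testing n = -5 gives 0, so (n + 5) is a factor.
Divide: n^3 + 13n^2 + 43n + 15 = (n + 5)(n^2 + 8n + 3).
Apply the quadratic formula to n^2 + 8n + 3 = 0: n = (-8 +/- sqrt(52))/2, i.e. n ~= -0.3944 or n ~= -7.6056.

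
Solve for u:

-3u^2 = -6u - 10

Rearrange to standard form: -3u^2 + 6u + 10 = 0.
Discriminant: (6)^2 - 4*(-3)*10 = 156.
Quadratic formula: u = (-6 +/- sqrt(156)) / (-6).
So u = 1 - sqrt(39)/3 ~= -1.0817 or u = 1 + sqrt(39)/3 ~= 3.0817.

u = -1.0817 or u = 3.0817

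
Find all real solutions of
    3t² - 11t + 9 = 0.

Discriminant: (-11)² − 4·3·9 = 13.
Quadratic formula: t = (11 ± √13) / 6.
So t = √(13)/6 + 11/6 ≈ 2.4343 or t = 11/6 - √(13)/6 ≈ 1.2324.

t = 1.2324 or t = 2.4343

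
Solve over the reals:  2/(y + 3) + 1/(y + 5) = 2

Multiply both sides by (y + 3)(y + 5):
2(y + 5) + (y + 3) = 2(y + 3)(y + 5).
Expand and collect terms: 2y² + 13y + 17 = 0.
By the quadratic formula, y = (-13 ± √33) / 4, so y ≈ -1.8139 or y ≈ -4.6861.
Neither value makes a denominator zero (y ≠ -3, y ≠ -5), so both are valid.

y = -4.6861 or y = -1.8139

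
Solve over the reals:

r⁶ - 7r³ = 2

Let u = r³. The equation becomes u² - 7u - 2 = 0.
By the quadratic formula, u = 7/2 + √(57)/2 or u = 7/2 - √(57)/2.
r³ = 7/2 + √(57)/2 gives r = ∛(7/2 + √(57)/2) ≈ 1.9377.
r³ = 7/2 - √(57)/2 gives r = -∛(-7/2 + √(57)/2) ≈ -0.6502.

r = -0.6502 or r = 1.9377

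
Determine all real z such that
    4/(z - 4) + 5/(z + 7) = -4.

Multiply both sides by (z - 4)(z + 7):
4(z + 7) + 5(z - 4) = -4(z - 4)(z + 7).
Expand and collect terms: -4z² - 21z + 104 = 0.
By the quadratic formula, z = (21 ± √2105) / -8, so z ≈ -8.36 or z ≈ 3.11.
Neither value makes a denominator zero (z ≠ 4, z ≠ -7), so both are valid.

z = -8.36 or z = 3.11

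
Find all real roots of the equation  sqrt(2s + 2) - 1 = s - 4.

Isolate the radical: sqrt(2s + 2) = s - 3.
Square both sides: 2s + 2 = (s - 3)^2.
Expand and rearrange: s^2 - 8s + 7 = 0.
Solving gives s = 7 or s = 1.
Check each candidate in the original equation:
  s = 7: sqrt(16) = 4, while s - 3 = 4 — valid.
  s = 1: sqrt(4) = 2, while s - 3 = -2 — extraneous.

s = 7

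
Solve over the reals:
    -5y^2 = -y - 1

y = -0.3583 or y = 0.5583

Rearrange to standard form: -5y^2 + y + 1 = 0.
Discriminant: (1)^2 - 4*(-5)*1 = 21.
Quadratic formula: y = (-1 +/- sqrt(21)) / (-10).
So y = 1/10 - sqrt(21)/10 ~= -0.3583 or y = 1/10 + sqrt(21)/10 ~= 0.5583.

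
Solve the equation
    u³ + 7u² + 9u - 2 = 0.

u = -5.1926 or u = -2 or u = 0.1926

Possible rational roots are divisors of -2. Testing u = -2 gives 0, so (u + 2) is a factor.
Divide: u³ + 7u² + 9u - 2 = (u + 2)(u² + 5u - 1).
Apply the quadratic formula to u² + 5u - 1 = 0: u = (-5 ± √29)/2, i.e. u ≈ 0.1926 or u ≈ -5.1926.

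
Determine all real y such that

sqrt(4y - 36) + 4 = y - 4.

y = 10

Isolate the radical: sqrt(4y - 36) = y - 8.
Square both sides: 4y - 36 = (y - 8)^2.
Expand and rearrange: y^2 - 20y + 100 = 0.
This gives the repeated root y = 10.
Check in the original equation:
  y = 10: sqrt(4) = 2, while y - 8 = 2 — valid.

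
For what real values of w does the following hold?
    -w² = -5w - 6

Bring every term to one side: -w² + 5w + 6 = 0.
Factor: -1(w + 1)(w - 6) = 0.
So w = -1 or w = 6.

w = -1 or w = 6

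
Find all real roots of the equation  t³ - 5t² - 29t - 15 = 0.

t = -3 or t = -0.5826 or t = 8.5826

Possible rational roots are divisors of -15. Testing t = -3 gives 0, so (t + 3) is a factor.
Divide: t³ - 5t² - 29t - 15 = (t + 3)(t² - 8t - 5).
Apply the quadratic formula to t² - 8t - 5 = 0: t = (8 ± √84)/2, i.e. t ≈ 8.5826 or t ≈ -0.5826.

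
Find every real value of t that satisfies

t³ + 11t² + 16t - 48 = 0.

Possible rational roots are divisors of -48. Testing t = -4 gives 0, so (t + 4) is a factor.
Divide: t³ + 11t² + 16t - 48 = (t + 4)(t² + 7t - 12).
Apply the quadratic formula to t² + 7t - 12 = 0: t = (-7 ± √97)/2, i.e. t ≈ 1.4244 or t ≈ -8.4244.

t = -8.4244 or t = -4 or t = 1.4244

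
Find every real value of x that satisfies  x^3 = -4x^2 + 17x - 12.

Rearrange: x^3 + 4x^2 - 17x + 12 = 0.
Possible rational roots are divisors of 12. Testing x = 1 gives 0, so (x - 1) is a factor.
Divide: x^3 + 4x^2 - 17x + 12 = (x - 1)(x^2 + 5x - 12).
Apply the quadratic formula to x^2 + 5x - 12 = 0: x = (-5 +/- sqrt(73))/2, i.e. x ~= 1.772 or x ~= -6.772.

x = -6.772 or x = 1 or x = 1.772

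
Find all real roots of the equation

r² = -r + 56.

r = -8 or r = 7

Bring every term to one side: r² + r - 56 = 0.
Factor: (r - 7)(r + 8) = 0.
So r = 7 or r = -8.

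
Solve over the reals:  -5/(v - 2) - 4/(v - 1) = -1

Multiply both sides by (v - 2)(v - 1):
-5(v - 1) - 4(v - 2) = -(v - 2)(v - 1).
Expand and collect terms: -v^2 + 12v - 15 = 0.
By the quadratic formula, v = (-12 +/- sqrt(84)) / -2, so v ~= 1.4174 or v ~= 10.5826.
Neither value makes a denominator zero (v != 2, v != 1), so both are valid.

v = 1.4174 or v = 10.5826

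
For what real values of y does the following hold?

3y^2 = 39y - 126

y = 6 or y = 7

Bring every term to one side: 3y^2 - 39y + 126 = 0.
Factor: 3(y - 7)(y - 6) = 0.
So y = 7 or y = 6.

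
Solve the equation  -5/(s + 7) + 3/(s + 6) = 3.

s = -8.135 or s = -5.5316

Multiply both sides by (s + 7)(s + 6):
-5(s + 6) + 3(s + 7) = 3(s + 7)(s + 6).
Expand and collect terms: 3s² + 41s + 135 = 0.
By the quadratic formula, s = (-41 ± √61) / 6, so s ≈ -5.5316 or s ≈ -8.135.
Neither value makes a denominator zero (s ≠ -7, s ≠ -6), so both are valid.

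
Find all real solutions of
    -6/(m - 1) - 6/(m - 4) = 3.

m = -2 or m = 3

Multiply both sides by (m - 1)(m - 4):
-6(m - 4) - 6(m - 1) = 3(m - 1)(m - 4).
Expand and collect terms: 3m^2 - 3m - 18 = 0.
Factor or apply the quadratic formula: m = 3 or m = -2.
Neither value makes a denominator zero (m != 1, m != 4), so both are valid.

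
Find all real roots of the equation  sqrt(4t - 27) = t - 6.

t = 7 or t = 9

Square both sides: 4t - 27 = (t - 6)^2.
Expand and rearrange: t^2 - 16t + 63 = 0.
Solving gives t = 9 or t = 7.
Check each candidate in the original equation:
  t = 9: sqrt(9) = 3, while t - 6 = 3 — valid.
  t = 7: sqrt(1) = 1, while t - 6 = 1 — valid.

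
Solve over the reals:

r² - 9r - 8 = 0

Discriminant: (-9)² − 4·1·(-8) = 113.
Quadratic formula: r = (9 ± √113) / 2.
So r = 9/2 + √(113)/2 ≈ 9.8151 or r = 9/2 - √(113)/2 ≈ -0.8151.

r = -0.8151 or r = 9.8151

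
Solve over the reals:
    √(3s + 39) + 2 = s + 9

Isolate the radical: √(3s + 39) = s + 7.
Square both sides: 3s + 39 = (s + 7)².
Expand and rearrange: s² + 11s + 10 = 0.
Solving gives s = -1 or s = -10.
Check each candidate in the original equation:
  s = -1: √(36) = 6, while s + 7 = 6 — valid.
  s = -10: √(9) = 3, while s + 7 = -3 — extraneous.

s = -1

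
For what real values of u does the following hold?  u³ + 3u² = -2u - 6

Rearrange: u³ + 3u² + 2u + 6 = 0.
Possible rational roots are divisors of 6. Testing u = -3 gives 0, so (u + 3) is a factor.
Divide: u³ + 3u² + 2u + 6 = (u + 3)(u² + 2).
The quadratic u² + 2 has discriminant -8 < 0, so no further real roots.

u = -3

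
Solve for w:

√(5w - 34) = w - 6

Square both sides: 5w - 34 = (w - 6)².
Expand and rearrange: w² - 17w + 70 = 0.
Solving gives w = 10 or w = 7.
Check each candidate in the original equation:
  w = 10: √(16) = 4, while w - 6 = 4 — valid.
  w = 7: √(1) = 1, while w - 6 = 1 — valid.

w = 7 or w = 10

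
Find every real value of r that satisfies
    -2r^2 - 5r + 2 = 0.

r = -2.8508 or r = 0.3508

Discriminant: (-5)^2 - 4*(-2)*2 = 41.
Quadratic formula: r = (5 +/- sqrt(41)) / (-4).
So r = -sqrt(41)/4 - 5/4 ~= -2.8508 or r = -5/4 + sqrt(41)/4 ~= 0.3508.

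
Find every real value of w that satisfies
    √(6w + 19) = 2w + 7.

w = -3 or w = -2.5

Square both sides: 6w + 19 = (2w + 7)².
Expand and rearrange: 4w² + 22w + 30 = 0.
Solving gives w = -2.5 or w = -3.
Check each candidate in the original equation:
  w = -2.5: √(4) = 2, while 2w + 7 = 2 — valid.
  w = -3: √(1) = 1, while 2w + 7 = 1 — valid.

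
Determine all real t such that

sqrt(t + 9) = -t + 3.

Square both sides: t + 9 = (-t + 3)^2.
Expand and rearrange: t^2 - 7t = 0.
Solving gives t = 7 or t = 0.
Check each candidate in the original equation:
  t = 7: sqrt(16) = 4, while -t + 3 = -4 — extraneous.
  t = 0: sqrt(9) = 3, while -t + 3 = 3 — valid.

t = 0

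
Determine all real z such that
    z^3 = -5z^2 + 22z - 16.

Rearrange: z^3 + 5z^2 - 22z + 16 = 0.
Possible rational roots are divisors of 16. Testing z = 2 gives 0, so (z - 2) is a factor.
Divide: z^3 + 5z^2 - 22z + 16 = (z - 2)(z^2 + 7z - 8).
Factor the quadratic: z = 1 or z = -8.

z = -8 or z = 1 or z = 2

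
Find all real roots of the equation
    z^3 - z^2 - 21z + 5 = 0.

Possible rational roots are divisors of 5. Testing z = 5 gives 0, so (z - 5) is a factor.
Divide: z^3 - z^2 - 21z + 5 = (z - 5)(z^2 + 4z - 1).
Apply the quadratic formula to z^2 + 4z - 1 = 0: z = (-4 +/- sqrt(20))/2, i.e. z ~= 0.2361 or z ~= -4.2361.

z = -4.2361 or z = 0.2361 or z = 5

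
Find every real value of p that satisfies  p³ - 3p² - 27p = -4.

p = -4 or p = 0.1459 or p = 6.8541

Rearrange: p³ - 3p² - 27p + 4 = 0.
Possible rational roots are divisors of 4. Testing p = -4 gives 0, so (p + 4) is a factor.
Divide: p³ - 3p² - 27p + 4 = (p + 4)(p² - 7p + 1).
Apply the quadratic formula to p² - 7p + 1 = 0: p = (7 ± √45)/2, i.e. p ≈ 6.8541 or p ≈ 0.1459.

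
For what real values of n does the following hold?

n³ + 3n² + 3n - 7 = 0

Possible rational roots are divisors of -7. Testing n = 1 gives 0, so (n - 1) is a factor.
Divide: n³ + 3n² + 3n - 7 = (n - 1)(n² + 4n + 7).
The quadratic n² + 4n + 7 has discriminant -12 < 0, so no further real roots.

n = 1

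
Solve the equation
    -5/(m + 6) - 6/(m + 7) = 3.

Multiply both sides by (m + 6)(m + 7):
-5(m + 7) - 6(m + 6) = 3(m + 6)(m + 7).
Expand and collect terms: 3m² + 50m + 197 = 0.
By the quadratic formula, m = (-50 ± √136) / 6, so m ≈ -6.3897 or m ≈ -10.277.
Neither value makes a denominator zero (m ≠ -6, m ≠ -7), so both are valid.

m = -10.277 or m = -6.3897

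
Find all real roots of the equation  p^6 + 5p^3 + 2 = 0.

p = -1.6585 or p = -0.7597

Let u = p^3. The equation becomes u^2 + 5u + 2 = 0.
By the quadratic formula, u = -5/2 + sqrt(17)/2 or u = -5/2 - sqrt(17)/2.
p^3 = -5/2 + sqrt(17)/2 gives p = -(5/2 - sqrt(17)/2)^(1/3) ~= -0.7597.
p^3 = -5/2 - sqrt(17)/2 gives p = -(sqrt(17)/2 + 5/2)^(1/3) ~= -1.6585.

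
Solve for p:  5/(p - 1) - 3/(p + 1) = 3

p = -1.6103 or p = 2.277

Multiply both sides by (p - 1)(p + 1):
5(p + 1) - 3(p - 1) = 3(p - 1)(p + 1).
Expand and collect terms: 3p^2 - 2p - 11 = 0.
By the quadratic formula, p = (2 +/- sqrt(136)) / 6, so p ~= 2.277 or p ~= -1.6103.
Neither value makes a denominator zero (p != 1, p != -1), so both are valid.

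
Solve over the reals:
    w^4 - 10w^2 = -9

Let u = w^2. The equation becomes u^2 - 10u + 9 = 0.
Factor: (u - 9)(u - 1) = 0, so u = 9 or u = 1.
w^2 = 9 gives w = +/-3.
w^2 = 1 gives w = +/-1.

w = -3 or w = -1 or w = 1 or w = 3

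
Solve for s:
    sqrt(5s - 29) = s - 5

Square both sides: 5s - 29 = (s - 5)^2.
Expand and rearrange: s^2 - 15s + 54 = 0.
Solving gives s = 9 or s = 6.
Check each candidate in the original equation:
  s = 9: sqrt(16) = 4, while s - 5 = 4 — valid.
  s = 6: sqrt(1) = 1, while s - 5 = 1 — valid.

s = 6 or s = 9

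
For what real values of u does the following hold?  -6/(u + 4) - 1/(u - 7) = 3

Multiply both sides by (u + 4)(u - 7):
-6(u - 7) - (u + 4) = 3(u + 4)(u - 7).
Expand and collect terms: 3u² - 2u - 122 = 0.
By the quadratic formula, u = (2 ± √1468) / 6, so u ≈ 6.7191 or u ≈ -6.0524.
Neither value makes a denominator zero (u ≠ -4, u ≠ 7), so both are valid.

u = -6.0524 or u = 6.7191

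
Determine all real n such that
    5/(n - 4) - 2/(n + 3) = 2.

n = -3.7562 or n = 6.2562

Multiply both sides by (n - 4)(n + 3):
5(n + 3) - 2(n - 4) = 2(n - 4)(n + 3).
Expand and collect terms: 2n² - 5n - 47 = 0.
By the quadratic formula, n = (5 ± √401) / 4, so n ≈ 6.2562 or n ≈ -3.7562.
Neither value makes a denominator zero (n ≠ 4, n ≠ -3), so both are valid.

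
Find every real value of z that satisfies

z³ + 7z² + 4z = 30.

z = -5 or z = -3.6458 or z = 1.6458

Rearrange: z³ + 7z² + 4z - 30 = 0.
Possible rational roots are divisors of -30. Testing z = -5 gives 0, so (z + 5) is a factor.
Divide: z³ + 7z² + 4z - 30 = (z + 5)(z² + 2z - 6).
Apply the quadratic formula to z² + 2z - 6 = 0: z = (-2 ± √28)/2, i.e. z ≈ 1.6458 or z ≈ -3.6458.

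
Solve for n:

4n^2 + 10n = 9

Rearrange to standard form: 4n^2 + 10n - 9 = 0.
Discriminant: (10)^2 - 4*4*(-9) = 244.
Quadratic formula: n = (-10 +/- sqrt(244)) / 8.
So n = -5/4 + sqrt(61)/4 ~= 0.7026 or n = -sqrt(61)/4 - 5/4 ~= -3.2026.

n = -3.2026 or n = 0.7026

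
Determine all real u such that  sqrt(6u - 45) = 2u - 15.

Square both sides: 6u - 45 = (2u - 15)^2.
Expand and rearrange: 4u^2 - 66u + 270 = 0.
Solving gives u = 9 or u = 7.5.
Check each candidate in the original equation:
  u = 9: sqrt(9) = 3, while 2u - 15 = 3 — valid.
  u = 7.5: sqrt(0) = 0, while 2u - 15 = 0 — valid.

u = 7.5 or u = 9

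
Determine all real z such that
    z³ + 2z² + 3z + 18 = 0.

Possible rational roots are divisors of 18. Testing z = -3 gives 0, so (z + 3) is a factor.
Divide: z³ + 2z² + 3z + 18 = (z + 3)(z² - z + 6).
The quadratic z² - z + 6 has discriminant -23 < 0, so no further real roots.

z = -3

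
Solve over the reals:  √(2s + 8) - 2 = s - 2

Isolate the radical: √(2s + 8) = s.
Square both sides: 2s + 8 = (s)².
Expand and rearrange: s² - 2s - 8 = 0.
Solving gives s = 4 or s = -2.
Check each candidate in the original equation:
  s = 4: √(16) = 4, while s = 4 — valid.
  s = -2: √(4) = 2, while s = -2 — extraneous.

s = 4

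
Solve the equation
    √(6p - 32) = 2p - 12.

p = 8

Square both sides: 6p - 32 = (2p - 12)².
Expand and rearrange: 4p² - 54p + 176 = 0.
Solving gives p = 8 or p = 5.5.
Check each candidate in the original equation:
  p = 8: √(16) = 4, while 2p - 12 = 4 — valid.
  p = 5.5: √(1) = 1, while 2p - 12 = -1 — extraneous.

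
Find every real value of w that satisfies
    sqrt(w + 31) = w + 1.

w = 5

Square both sides: w + 31 = (w + 1)^2.
Expand and rearrange: w^2 + w - 30 = 0.
Solving gives w = 5 or w = -6.
Check each candidate in the original equation:
  w = 5: sqrt(36) = 6, while w + 1 = 6 — valid.
  w = -6: sqrt(25) = 5, while w + 1 = -5 — extraneous.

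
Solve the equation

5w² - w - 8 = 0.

Discriminant: (-1)² − 4·5·(-8) = 161.
Quadratic formula: w = (1 ± √161) / 10.
So w = 1/10 + √(161)/10 ≈ 1.3689 or w = 1/10 - √(161)/10 ≈ -1.1689.

w = -1.1689 or w = 1.3689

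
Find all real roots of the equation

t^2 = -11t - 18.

t = -9 or t = -2

Bring every term to one side: t^2 + 11t + 18 = 0.
Factor: (t + 2)(t + 9) = 0.
So t = -2 or t = -9.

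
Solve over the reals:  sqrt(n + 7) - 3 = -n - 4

n = -3

Isolate the radical: sqrt(n + 7) = -n - 1.
Square both sides: n + 7 = (-n - 1)^2.
Expand and rearrange: n^2 + n - 6 = 0.
Solving gives n = 2 or n = -3.
Check each candidate in the original equation:
  n = 2: sqrt(9) = 3, while -n - 1 = -3 — extraneous.
  n = -3: sqrt(4) = 2, while -n - 1 = 2 — valid.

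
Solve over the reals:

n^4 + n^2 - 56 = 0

n = -2.6458 or n = 2.6458

Let u = n^2. The equation becomes u^2 + u - 56 = 0.
Factor: (u + 8)(u - 7) = 0, so u = -8 or u = 7.
n^2 = -8 < 0 has no real solution.
n^2 = 7 gives n = +/-sqrt(7) ~= +/-2.6458.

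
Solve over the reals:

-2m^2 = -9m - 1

Rearrange to standard form: -2m^2 + 9m + 1 = 0.
Discriminant: (9)^2 - 4*(-2)*1 = 89.
Quadratic formula: m = (-9 +/- sqrt(89)) / (-4).
So m = 9/4 - sqrt(89)/4 ~= -0.1085 or m = 9/4 + sqrt(89)/4 ~= 4.6085.

m = -0.1085 or m = 4.6085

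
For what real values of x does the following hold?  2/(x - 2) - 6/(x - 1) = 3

Multiply both sides by (x - 2)(x - 1):
2(x - 1) - 6(x - 2) = 3(x - 2)(x - 1).
Expand and collect terms: 3x² - 5x - 4 = 0.
By the quadratic formula, x = (5 ± √73) / 6, so x ≈ 2.2573 or x ≈ -0.5907.
Neither value makes a denominator zero (x ≠ 2, x ≠ 1), so both are valid.

x = -0.5907 or x = 2.2573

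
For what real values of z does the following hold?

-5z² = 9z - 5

Rearrange to standard form: -5z² - 9z + 5 = 0.
Discriminant: (-9)² − 4·(-5)·5 = 181.
Quadratic formula: z = (9 ± √181) / (-10).
So z = -√(181)/10 - 9/10 ≈ -2.2454 or z = -9/10 + √(181)/10 ≈ 0.4454.

z = -2.2454 or z = 0.4454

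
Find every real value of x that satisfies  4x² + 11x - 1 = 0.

Discriminant: (11)² − 4·4·(-1) = 137.
Quadratic formula: x = (-11 ± √137) / 8.
So x = -11/8 + √(137)/8 ≈ 0.0881 or x = -√(137)/8 - 11/8 ≈ -2.8381.

x = -2.8381 or x = 0.0881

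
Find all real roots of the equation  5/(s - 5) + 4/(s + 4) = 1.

Multiply both sides by (s - 5)(s + 4):
5(s + 4) + 4(s - 5) = (s - 5)(s + 4).
Expand and collect terms: s² - 10s - 20 = 0.
By the quadratic formula, s = (10 ± √180) / 2, so s ≈ 11.7082 or s ≈ -1.7082.
Neither value makes a denominator zero (s ≠ 5, s ≠ -4), so both are valid.

s = -1.7082 or s = 11.7082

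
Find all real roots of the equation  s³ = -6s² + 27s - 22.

s = -9.1962 or s = 1.1962 or s = 2

Rearrange: s³ + 6s² - 27s + 22 = 0.
Possible rational roots are divisors of 22. Testing s = 2 gives 0, so (s - 2) is a factor.
Divide: s³ + 6s² - 27s + 22 = (s - 2)(s² + 8s - 11).
Apply the quadratic formula to s² + 8s - 11 = 0: s = (-8 ± √108)/2, i.e. s ≈ 1.1962 or s ≈ -9.1962.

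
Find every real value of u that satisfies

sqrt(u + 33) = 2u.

Square both sides: u + 33 = (2u)^2.
Expand and rearrange: 4u^2 - u - 33 = 0.
Solving gives u = 3 or u = -2.75.
Check each candidate in the original equation:
  u = 3: sqrt(36) = 6, while 2u = 6 — valid.
  u = -2.75: sqrt(30.25) = 5.5, while 2u = -5.5 — extraneous.

u = 3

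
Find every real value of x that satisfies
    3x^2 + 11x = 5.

Rearrange to standard form: 3x^2 + 11x - 5 = 0.
Discriminant: (11)^2 - 4*3*(-5) = 181.
Quadratic formula: x = (-11 +/- sqrt(181)) / 6.
So x = -11/6 + sqrt(181)/6 ~= 0.4089 or x = -sqrt(181)/6 - 11/6 ~= -4.0756.

x = -4.0756 or x = 0.4089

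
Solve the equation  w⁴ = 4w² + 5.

w = -2.2361 or w = 2.2361

Let u = w². The equation becomes u² - 4u - 5 = 0.
Factor: (u + 1)(u - 5) = 0, so u = -1 or u = 5.
w² = -1 < 0 has no real solution.
w² = 5 gives w = ±√(5) ≈ ±2.2361.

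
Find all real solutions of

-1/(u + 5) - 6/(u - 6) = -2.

u = -4.6102 or u = 9.1102

Multiply both sides by (u + 5)(u - 6):
-(u - 6) - 6(u + 5) = -2(u + 5)(u - 6).
Expand and collect terms: -2u² + 9u + 84 = 0.
By the quadratic formula, u = (-9 ± √753) / -4, so u ≈ -4.6102 or u ≈ 9.1102.
Neither value makes a denominator zero (u ≠ -5, u ≠ 6), so both are valid.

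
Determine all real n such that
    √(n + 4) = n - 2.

Square both sides: n + 4 = (n - 2)².
Expand and rearrange: n² - 5n = 0.
Solving gives n = 5 or n = 0.
Check each candidate in the original equation:
  n = 5: √(9) = 3, while n - 2 = 3 — valid.
  n = 0: √(4) = 2, while n - 2 = -2 — extraneous.

n = 5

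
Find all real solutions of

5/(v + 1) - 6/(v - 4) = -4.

Multiply both sides by (v + 1)(v - 4):
5(v - 4) - 6(v + 1) = -4(v + 1)(v - 4).
Expand and collect terms: -4v² + 13v + 42 = 0.
Factor or apply the quadratic formula: v = -2 or v = 5.25.
Neither value makes a denominator zero (v ≠ -1, v ≠ 4), so both are valid.

v = -2 or v = 5.25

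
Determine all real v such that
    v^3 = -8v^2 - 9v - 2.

Rearrange: v^3 + 8v^2 + 9v + 2 = 0.
Possible rational roots are divisors of 2. Testing v = -1 gives 0, so (v + 1) is a factor.
Divide: v^3 + 8v^2 + 9v + 2 = (v + 1)(v^2 + 7v + 2).
Apply the quadratic formula to v^2 + 7v + 2 = 0: v = (-7 +/- sqrt(41))/2, i.e. v ~= -0.2984 or v ~= -6.7016.

v = -6.7016 or v = -1 or v = -0.2984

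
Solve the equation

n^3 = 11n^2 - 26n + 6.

Rearrange: n^3 - 11n^2 + 26n - 6 = 0.
Possible rational roots are divisors of -6. Testing n = 3 gives 0, so (n - 3) is a factor.
Divide: n^3 - 11n^2 + 26n - 6 = (n - 3)(n^2 - 8n + 2).
Apply the quadratic formula to n^2 - 8n + 2 = 0: n = (8 +/- sqrt(56))/2, i.e. n ~= 7.7417 or n ~= 0.2583.

n = 0.2583 or n = 3 or n = 7.7417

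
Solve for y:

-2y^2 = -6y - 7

Rearrange to standard form: -2y^2 + 6y + 7 = 0.
Discriminant: (6)^2 - 4*(-2)*7 = 92.
Quadratic formula: y = (-6 +/- sqrt(92)) / (-4).
So y = 3/2 - sqrt(23)/2 ~= -0.8979 or y = 3/2 + sqrt(23)/2 ~= 3.8979.

y = -0.8979 or y = 3.8979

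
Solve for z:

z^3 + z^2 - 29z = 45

z = -5 or z = -1.6056 or z = 5.6056

Rearrange: z^3 + z^2 - 29z - 45 = 0.
Possible rational roots are divisors of -45. Testing z = -5 gives 0, so (z + 5) is a factor.
Divide: z^3 + z^2 - 29z - 45 = (z + 5)(z^2 - 4z - 9).
Apply the quadratic formula to z^2 - 4z - 9 = 0: z = (4 +/- sqrt(52))/2, i.e. z ~= 5.6056 or z ~= -1.6056.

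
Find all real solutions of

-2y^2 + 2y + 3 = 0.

Discriminant: (2)^2 - 4*(-2)*3 = 28.
Quadratic formula: y = (-2 +/- sqrt(28)) / (-4).
So y = 1/2 - sqrt(7)/2 ~= -0.8229 or y = 1/2 + sqrt(7)/2 ~= 1.8229.

y = -0.8229 or y = 1.8229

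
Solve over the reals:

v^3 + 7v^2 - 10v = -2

v = -8.2426 or v = 0.2426 or v = 1

Rearrange: v^3 + 7v^2 - 10v + 2 = 0.
Possible rational roots are divisors of 2. Testing v = 1 gives 0, so (v - 1) is a factor.
Divide: v^3 + 7v^2 - 10v + 2 = (v - 1)(v^2 + 8v - 2).
Apply the quadratic formula to v^2 + 8v - 2 = 0: v = (-8 +/- sqrt(72))/2, i.e. v ~= 0.2426 or v ~= -8.2426.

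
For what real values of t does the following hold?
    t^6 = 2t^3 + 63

Let u = t^3. The equation becomes u^2 - 2u - 63 = 0.
Factor: (u - 9)(u + 7) = 0, so u = 9 or u = -7.
t^3 = 9 gives t = (9)^(1/3) ~= 2.0801.
t^3 = -7 gives t = -(7)^(1/3) ~= -1.9129.

t = -1.9129 or t = 2.0801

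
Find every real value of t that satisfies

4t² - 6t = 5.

Rearrange to standard form: 4t² - 6t - 5 = 0.
Discriminant: (-6)² − 4·4·(-5) = 116.
Quadratic formula: t = (6 ± √116) / 8.
So t = 3/4 + √(29)/4 ≈ 2.0963 or t = 3/4 - √(29)/4 ≈ -0.5963.

t = -0.5963 or t = 2.0963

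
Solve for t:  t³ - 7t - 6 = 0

Possible rational roots are divisors of -6. Testing t = 3 gives 0, so (t - 3) is a factor.
Divide: t³ - 7t - 6 = (t - 3)(t² + 3t + 2).
Factor the quadratic: t = -1 or t = -2.

t = -2 or t = -1 or t = 3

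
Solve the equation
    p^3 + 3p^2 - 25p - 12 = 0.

p = -6.5414 or p = -0.4586 or p = 4

Possible rational roots are divisors of -12. Testing p = 4 gives 0, so (p - 4) is a factor.
Divide: p^3 + 3p^2 - 25p - 12 = (p - 4)(p^2 + 7p + 3).
Apply the quadratic formula to p^2 + 7p + 3 = 0: p = (-7 +/- sqrt(37))/2, i.e. p ~= -0.4586 or p ~= -6.5414.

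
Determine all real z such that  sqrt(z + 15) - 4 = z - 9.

Isolate the radical: sqrt(z + 15) = z - 5.
Square both sides: z + 15 = (z - 5)^2.
Expand and rearrange: z^2 - 11z + 10 = 0.
Solving gives z = 10 or z = 1.
Check each candidate in the original equation:
  z = 10: sqrt(25) = 5, while z - 5 = 5 — valid.
  z = 1: sqrt(16) = 4, while z - 5 = -4 — extraneous.

z = 10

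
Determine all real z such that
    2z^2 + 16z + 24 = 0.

Factor: 2(z + 2)(z + 6) = 0.
So z = -2 or z = -6.

z = -6 or z = -2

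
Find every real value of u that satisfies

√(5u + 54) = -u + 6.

Square both sides: 5u + 54 = (-u + 6)².
Expand and rearrange: u² - 17u - 18 = 0.
Solving gives u = 18 or u = -1.
Check each candidate in the original equation:
  u = 18: √(144) = 12, while -u + 6 = -12 — extraneous.
  u = -1: √(49) = 7, while -u + 6 = 7 — valid.

u = -1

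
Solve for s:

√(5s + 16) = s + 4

Square both sides: 5s + 16 = (s + 4)².
Expand and rearrange: s² + 3s = 0.
Solving gives s = 0 or s = -3.
Check each candidate in the original equation:
  s = 0: √(16) = 4, while s + 4 = 4 — valid.
  s = -3: √(1) = 1, while s + 4 = 1 — valid.

s = -3 or s = 0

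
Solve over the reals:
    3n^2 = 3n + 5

n = -0.8844 or n = 1.8844

Rearrange to standard form: 3n^2 - 3n - 5 = 0.
Discriminant: (-3)^2 - 4*3*(-5) = 69.
Quadratic formula: n = (3 +/- sqrt(69)) / 6.
So n = 1/2 + sqrt(69)/6 ~= 1.8844 or n = 1/2 - sqrt(69)/6 ~= -0.8844.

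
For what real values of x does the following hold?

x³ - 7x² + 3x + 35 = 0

x = -1.8284 or x = 3.8284 or x = 5

Possible rational roots are divisors of 35. Testing x = 5 gives 0, so (x - 5) is a factor.
Divide: x³ - 7x² + 3x + 35 = (x - 5)(x² - 2x - 7).
Apply the quadratic formula to x² - 2x - 7 = 0: x = (2 ± √32)/2, i.e. x ≈ 3.8284 or x ≈ -1.8284.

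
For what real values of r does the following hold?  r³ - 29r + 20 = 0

r = -5.7016 or r = 0.7016 or r = 5

Possible rational roots are divisors of 20. Testing r = 5 gives 0, so (r - 5) is a factor.
Divide: r³ - 29r + 20 = (r - 5)(r² + 5r - 4).
Apply the quadratic formula to r² + 5r - 4 = 0: r = (-5 ± √41)/2, i.e. r ≈ 0.7016 or r ≈ -5.7016.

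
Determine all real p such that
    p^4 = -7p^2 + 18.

p = -1.4142 or p = 1.4142

Let u = p^2. The equation becomes u^2 + 7u - 18 = 0.
Factor: (u + 9)(u - 2) = 0, so u = -9 or u = 2.
p^2 = -9 < 0 has no real solution.
p^2 = 2 gives p = +/-sqrt(2) ~= +/-1.4142.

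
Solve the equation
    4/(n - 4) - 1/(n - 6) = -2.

n = 2.2344 or n = 6.2656

Multiply both sides by (n - 4)(n - 6):
4(n - 6) - (n - 4) = -2(n - 4)(n - 6).
Expand and collect terms: -2n^2 + 17n - 28 = 0.
By the quadratic formula, n = (-17 +/- sqrt(65)) / -4, so n ~= 2.2344 or n ~= 6.2656.
Neither value makes a denominator zero (n != 4, n != 6), so both are valid.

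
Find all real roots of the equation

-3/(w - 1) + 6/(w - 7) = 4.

Multiply both sides by (w - 1)(w - 7):
-3(w - 7) + 6(w - 1) = 4(w - 1)(w - 7).
Expand and collect terms: 4w^2 - 35w + 13 = 0.
By the quadratic formula, w = (35 +/- sqrt(1017)) / 8, so w ~= 8.3613 or w ~= 0.3887.
Neither value makes a denominator zero (w != 1, w != 7), so both are valid.

w = 0.3887 or w = 8.3613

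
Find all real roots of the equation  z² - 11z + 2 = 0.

Discriminant: (-11)² − 4·1·2 = 113.
Quadratic formula: z = (11 ± √113) / 2.
So z = √(113)/2 + 11/2 ≈ 10.8151 or z = 11/2 - √(113)/2 ≈ 0.1849.

z = 0.1849 or z = 10.8151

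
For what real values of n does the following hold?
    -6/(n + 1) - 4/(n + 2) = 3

Multiply both sides by (n + 1)(n + 2):
-6(n + 2) - 4(n + 1) = 3(n + 1)(n + 2).
Expand and collect terms: 3n² + 19n + 22 = 0.
By the quadratic formula, n = (-19 ± √97) / 6, so n ≈ -1.5252 or n ≈ -4.8081.
Neither value makes a denominator zero (n ≠ -1, n ≠ -2), so both are valid.

n = -4.8081 or n = -1.5252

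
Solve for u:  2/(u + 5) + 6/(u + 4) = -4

Multiply both sides by (u + 5)(u + 4):
2(u + 4) + 6(u + 5) = -4(u + 5)(u + 4).
Expand and collect terms: -4u² - 44u - 118 = 0.
By the quadratic formula, u = (44 ± √48) / -8, so u ≈ -6.366 or u ≈ -4.634.
Neither value makes a denominator zero (u ≠ -5, u ≠ -4), so both are valid.

u = -6.366 or u = -4.634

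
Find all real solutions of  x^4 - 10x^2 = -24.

Let u = x^2. The equation becomes u^2 - 10u + 24 = 0.
Factor: (u - 6)(u - 4) = 0, so u = 6 or u = 4.
x^2 = 6 gives x = +/-sqrt(6) ~= +/-2.4495.
x^2 = 4 gives x = +/-2.

x = -2.4495 or x = -2 or x = 2 or x = 2.4495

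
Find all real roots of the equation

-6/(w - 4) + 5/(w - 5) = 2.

Multiply both sides by (w - 4)(w - 5):
-6(w - 5) + 5(w - 4) = 2(w - 4)(w - 5).
Expand and collect terms: 2w^2 - 17w + 30 = 0.
Factor or apply the quadratic formula: w = 6 or w = 2.5.
Neither value makes a denominator zero (w != 4, w != 5), so both are valid.

w = 2.5 or w = 6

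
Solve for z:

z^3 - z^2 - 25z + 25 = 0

Possible rational roots are divisors of 25. Testing z = 5 gives 0, so (z - 5) is a factor.
Divide: z^3 - z^2 - 25z + 25 = (z - 5)(z^2 + 4z - 5).
Factor the quadratic: z = 1 or z = -5.

z = -5 or z = 1 or z = 5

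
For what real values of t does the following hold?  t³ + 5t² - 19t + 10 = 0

t = -7.6533 or t = 0.6533 or t = 2

Possible rational roots are divisors of 10. Testing t = 2 gives 0, so (t - 2) is a factor.
Divide: t³ + 5t² - 19t + 10 = (t - 2)(t² + 7t - 5).
Apply the quadratic formula to t² + 7t - 5 = 0: t = (-7 ± √69)/2, i.e. t ≈ 0.6533 or t ≈ -7.6533.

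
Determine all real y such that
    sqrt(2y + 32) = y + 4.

y = 2

Square both sides: 2y + 32 = (y + 4)^2.
Expand and rearrange: y^2 + 6y - 16 = 0.
Solving gives y = 2 or y = -8.
Check each candidate in the original equation:
  y = 2: sqrt(36) = 6, while y + 4 = 6 — valid.
  y = -8: sqrt(16) = 4, while y + 4 = -4 — extraneous.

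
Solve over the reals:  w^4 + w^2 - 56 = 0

w = -2.6458 or w = 2.6458

Let u = w^2. The equation becomes u^2 + u - 56 = 0.
Factor: (u + 8)(u - 7) = 0, so u = -8 or u = 7.
w^2 = -8 < 0 has no real solution.
w^2 = 7 gives w = +/-sqrt(7) ~= +/-2.6458.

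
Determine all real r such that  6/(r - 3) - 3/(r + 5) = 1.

Multiply both sides by (r - 3)(r + 5):
6(r + 5) - 3(r - 3) = (r - 3)(r + 5).
Expand and collect terms: r^2 - r - 54 = 0.
By the quadratic formula, r = (1 +/- sqrt(217)) / 2, so r ~= 7.8655 or r ~= -6.8655.
Neither value makes a denominator zero (r != 3, r != -5), so both are valid.

r = -6.8655 or r = 7.8655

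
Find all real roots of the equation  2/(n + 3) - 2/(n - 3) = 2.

n = -1.7321 or n = 1.7321

Multiply both sides by (n + 3)(n - 3):
2(n - 3) - 2(n + 3) = 2(n + 3)(n - 3).
Expand and collect terms: 2n^2 - 6 = 0.
By the quadratic formula, n = (0 +/- sqrt(48)) / 4, so n ~= 1.7321 or n ~= -1.7321.
Neither value makes a denominator zero (n != -3, n != 3), so both are valid.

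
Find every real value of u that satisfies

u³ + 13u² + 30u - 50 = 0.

Possible rational roots are divisors of -50. Testing u = -5 gives 0, so (u + 5) is a factor.
Divide: u³ + 13u² + 30u - 50 = (u + 5)(u² + 8u - 10).
Apply the quadratic formula to u² + 8u - 10 = 0: u = (-8 ± √104)/2, i.e. u ≈ 1.099 or u ≈ -9.099.

u = -9.099 or u = -5 or u = 1.099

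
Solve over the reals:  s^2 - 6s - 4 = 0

Discriminant: (-6)^2 - 4*1*(-4) = 52.
Quadratic formula: s = (6 +/- sqrt(52)) / 2.
So s = 3 + sqrt(13) ~= 6.6056 or s = 3 - sqrt(13) ~= -0.6056.

s = -0.6056 or s = 6.6056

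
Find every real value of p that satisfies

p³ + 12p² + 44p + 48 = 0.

Possible rational roots are divisors of 48. Testing p = -4 gives 0, so (p + 4) is a factor.
Divide: p³ + 12p² + 44p + 48 = (p + 4)(p² + 8p + 12).
Factor the quadratic: p = -2 or p = -6.

p = -6 or p = -4 or p = -2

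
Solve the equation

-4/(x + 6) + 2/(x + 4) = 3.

x = -7.0972 or x = -3.5695

Multiply both sides by (x + 6)(x + 4):
-4(x + 4) + 2(x + 6) = 3(x + 6)(x + 4).
Expand and collect terms: 3x² + 32x + 76 = 0.
By the quadratic formula, x = (-32 ± √112) / 6, so x ≈ -3.5695 or x ≈ -7.0972.
Neither value makes a denominator zero (x ≠ -6, x ≠ -4), so both are valid.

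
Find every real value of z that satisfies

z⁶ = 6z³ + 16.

z = -1.2599 or z = 2

Let u = z³. The equation becomes u² - 6u - 16 = 0.
Factor: (u - 8)(u + 2) = 0, so u = 8 or u = -2.
z³ = 8 gives z = 2.
z³ = -2 gives z = -∛(2) ≈ -1.2599.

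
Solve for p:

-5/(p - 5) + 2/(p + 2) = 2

Multiply both sides by (p - 5)(p + 2):
-5(p + 2) + 2(p - 5) = 2(p - 5)(p + 2).
Expand and collect terms: 2p^2 - 3p = 0.
Factor or apply the quadratic formula: p = 1.5 or p = 0.
Neither value makes a denominator zero (p != 5, p != -2), so both are valid.

p = 0 or p = 1.5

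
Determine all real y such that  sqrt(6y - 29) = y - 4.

Square both sides: 6y - 29 = (y - 4)^2.
Expand and rearrange: y^2 - 14y + 45 = 0.
Solving gives y = 9 or y = 5.
Check each candidate in the original equation:
  y = 9: sqrt(25) = 5, while y - 4 = 5 — valid.
  y = 5: sqrt(1) = 1, while y - 4 = 1 — valid.

y = 5 or y = 9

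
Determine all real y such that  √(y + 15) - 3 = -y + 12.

Isolate the radical: √(y + 15) = -y + 15.
Square both sides: y + 15 = (-y + 15)².
Expand and rearrange: y² - 31y + 210 = 0.
Solving gives y = 21 or y = 10.
Check each candidate in the original equation:
  y = 21: √(36) = 6, while -y + 15 = -6 — extraneous.
  y = 10: √(25) = 5, while -y + 15 = 5 — valid.

y = 10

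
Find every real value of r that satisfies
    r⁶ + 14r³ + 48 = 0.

Let u = r³. The equation becomes u² + 14u + 48 = 0.
Factor: (u + 6)(u + 8) = 0, so u = -6 or u = -8.
r³ = -6 gives r = -∛(6) ≈ -1.8171.
r³ = -8 gives r = -2.

r = -2 or r = -1.8171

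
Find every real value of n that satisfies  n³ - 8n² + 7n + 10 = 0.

n = -0.7417 or n = 2 or n = 6.7417

Possible rational roots are divisors of 10. Testing n = 2 gives 0, so (n - 2) is a factor.
Divide: n³ - 8n² + 7n + 10 = (n - 2)(n² - 6n - 5).
Apply the quadratic formula to n² - 6n - 5 = 0: n = (6 ± √56)/2, i.e. n ≈ 6.7417 or n ≈ -0.7417.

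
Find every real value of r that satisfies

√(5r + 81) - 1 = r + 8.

r = 0

Isolate the radical: √(5r + 81) = r + 9.
Square both sides: 5r + 81 = (r + 9)².
Expand and rearrange: r² + 13r = 0.
Solving gives r = 0 or r = -13.
Check each candidate in the original equation:
  r = 0: √(81) = 9, while r + 9 = 9 — valid.
  r = -13: √(16) = 4, while r + 9 = -4 — extraneous.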